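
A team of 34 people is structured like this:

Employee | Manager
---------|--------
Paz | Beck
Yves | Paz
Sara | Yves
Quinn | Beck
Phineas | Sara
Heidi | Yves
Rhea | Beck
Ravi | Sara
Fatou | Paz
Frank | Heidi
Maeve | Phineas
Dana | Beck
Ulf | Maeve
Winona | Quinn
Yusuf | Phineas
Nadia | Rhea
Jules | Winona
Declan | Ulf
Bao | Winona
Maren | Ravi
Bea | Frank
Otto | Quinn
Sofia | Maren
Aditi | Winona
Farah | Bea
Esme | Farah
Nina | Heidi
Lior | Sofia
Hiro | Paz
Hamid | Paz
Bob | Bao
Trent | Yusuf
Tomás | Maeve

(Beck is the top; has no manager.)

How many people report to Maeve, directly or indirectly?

Maeve directly manages Ulf, Tomás. Under Ulf: Declan (1). Tomás has no reports. So Maeve's organization is 2 direct reports plus everyone under them: 2 + 1 = 3.

3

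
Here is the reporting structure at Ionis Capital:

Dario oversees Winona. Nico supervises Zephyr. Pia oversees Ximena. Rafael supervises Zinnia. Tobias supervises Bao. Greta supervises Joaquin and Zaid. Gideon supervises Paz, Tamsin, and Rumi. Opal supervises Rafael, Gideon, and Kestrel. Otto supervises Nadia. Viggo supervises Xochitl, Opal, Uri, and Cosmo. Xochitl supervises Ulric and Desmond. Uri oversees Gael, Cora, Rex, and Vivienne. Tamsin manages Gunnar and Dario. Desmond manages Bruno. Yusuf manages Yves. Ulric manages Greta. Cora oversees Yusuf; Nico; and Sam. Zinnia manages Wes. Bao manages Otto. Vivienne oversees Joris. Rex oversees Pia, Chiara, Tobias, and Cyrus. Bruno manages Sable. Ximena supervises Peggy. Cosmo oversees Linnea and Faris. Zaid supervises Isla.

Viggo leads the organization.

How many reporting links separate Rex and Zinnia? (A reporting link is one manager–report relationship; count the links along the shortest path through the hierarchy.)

Rex is 2 levels below Viggo, and Zinnia is 3 levels below Viggo (their lowest common manager). The shortest path runs up from Rex to Viggo and back down to Zinnia: 2 + 3 = 5 links.

5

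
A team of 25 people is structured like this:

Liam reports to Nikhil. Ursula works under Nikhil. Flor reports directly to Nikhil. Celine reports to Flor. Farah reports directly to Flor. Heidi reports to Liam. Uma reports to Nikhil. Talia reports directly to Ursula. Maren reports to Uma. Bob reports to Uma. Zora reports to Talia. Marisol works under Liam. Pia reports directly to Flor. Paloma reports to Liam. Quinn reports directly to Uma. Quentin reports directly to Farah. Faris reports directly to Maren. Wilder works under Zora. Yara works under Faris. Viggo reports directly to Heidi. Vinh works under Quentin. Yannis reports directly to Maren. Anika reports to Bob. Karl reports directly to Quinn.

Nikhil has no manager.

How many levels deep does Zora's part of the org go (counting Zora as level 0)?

1

The longest chain under Zora runs Zora → Wilder, which is 1 level below Zora.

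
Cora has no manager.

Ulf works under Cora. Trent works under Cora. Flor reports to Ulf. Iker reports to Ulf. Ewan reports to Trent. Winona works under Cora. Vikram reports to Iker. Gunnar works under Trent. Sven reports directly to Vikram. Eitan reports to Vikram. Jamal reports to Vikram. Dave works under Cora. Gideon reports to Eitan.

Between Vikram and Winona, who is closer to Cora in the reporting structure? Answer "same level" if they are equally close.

Winona

Vikram is 3 levels below Cora; Winona is 1. Winona is higher.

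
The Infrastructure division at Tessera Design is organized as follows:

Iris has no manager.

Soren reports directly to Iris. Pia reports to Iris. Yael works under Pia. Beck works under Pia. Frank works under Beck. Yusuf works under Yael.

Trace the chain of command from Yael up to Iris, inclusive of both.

Yael reports to Pia. Pia reports to Iris. Iris is at the top.

Yael -> Pia -> Iris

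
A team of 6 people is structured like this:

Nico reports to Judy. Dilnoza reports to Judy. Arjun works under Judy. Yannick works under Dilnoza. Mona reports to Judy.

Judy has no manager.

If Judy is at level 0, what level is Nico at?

Chain from Nico up to Judy: Nico → Judy. That is 1 step up, so Nico is 1 level below Judy.

1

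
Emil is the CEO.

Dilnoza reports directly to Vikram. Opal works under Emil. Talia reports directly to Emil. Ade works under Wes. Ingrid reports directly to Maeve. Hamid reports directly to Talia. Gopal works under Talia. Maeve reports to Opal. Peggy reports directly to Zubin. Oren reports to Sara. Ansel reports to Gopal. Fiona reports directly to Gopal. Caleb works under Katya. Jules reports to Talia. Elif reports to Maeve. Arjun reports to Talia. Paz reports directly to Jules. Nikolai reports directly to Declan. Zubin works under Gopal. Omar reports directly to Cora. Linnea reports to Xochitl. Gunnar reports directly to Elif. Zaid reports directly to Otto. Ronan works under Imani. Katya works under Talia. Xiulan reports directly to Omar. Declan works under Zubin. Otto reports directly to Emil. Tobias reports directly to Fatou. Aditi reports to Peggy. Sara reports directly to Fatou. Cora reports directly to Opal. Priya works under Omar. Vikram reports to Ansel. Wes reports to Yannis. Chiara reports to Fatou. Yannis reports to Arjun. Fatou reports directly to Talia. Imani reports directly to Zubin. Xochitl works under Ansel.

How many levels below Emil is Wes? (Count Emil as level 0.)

Chain from Wes up to Emil: Wes → Yannis → Arjun → Talia → Emil. That is 4 steps up, so Wes is 4 levels below Emil.

4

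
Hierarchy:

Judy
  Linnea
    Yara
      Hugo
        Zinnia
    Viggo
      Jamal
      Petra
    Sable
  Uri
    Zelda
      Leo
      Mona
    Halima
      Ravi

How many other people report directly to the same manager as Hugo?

0

Hugo reports to Yara, and Yara has no other direct reports. Hugo has 0 peers.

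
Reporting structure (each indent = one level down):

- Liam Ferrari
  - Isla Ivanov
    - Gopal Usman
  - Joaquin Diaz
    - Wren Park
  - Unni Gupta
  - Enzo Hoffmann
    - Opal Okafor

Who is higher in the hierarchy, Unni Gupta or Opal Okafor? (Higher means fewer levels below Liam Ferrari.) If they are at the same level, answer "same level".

Unni Gupta is 1 level below Liam Ferrari; Opal Okafor is 2. Unni Gupta is higher.

Unni Gupta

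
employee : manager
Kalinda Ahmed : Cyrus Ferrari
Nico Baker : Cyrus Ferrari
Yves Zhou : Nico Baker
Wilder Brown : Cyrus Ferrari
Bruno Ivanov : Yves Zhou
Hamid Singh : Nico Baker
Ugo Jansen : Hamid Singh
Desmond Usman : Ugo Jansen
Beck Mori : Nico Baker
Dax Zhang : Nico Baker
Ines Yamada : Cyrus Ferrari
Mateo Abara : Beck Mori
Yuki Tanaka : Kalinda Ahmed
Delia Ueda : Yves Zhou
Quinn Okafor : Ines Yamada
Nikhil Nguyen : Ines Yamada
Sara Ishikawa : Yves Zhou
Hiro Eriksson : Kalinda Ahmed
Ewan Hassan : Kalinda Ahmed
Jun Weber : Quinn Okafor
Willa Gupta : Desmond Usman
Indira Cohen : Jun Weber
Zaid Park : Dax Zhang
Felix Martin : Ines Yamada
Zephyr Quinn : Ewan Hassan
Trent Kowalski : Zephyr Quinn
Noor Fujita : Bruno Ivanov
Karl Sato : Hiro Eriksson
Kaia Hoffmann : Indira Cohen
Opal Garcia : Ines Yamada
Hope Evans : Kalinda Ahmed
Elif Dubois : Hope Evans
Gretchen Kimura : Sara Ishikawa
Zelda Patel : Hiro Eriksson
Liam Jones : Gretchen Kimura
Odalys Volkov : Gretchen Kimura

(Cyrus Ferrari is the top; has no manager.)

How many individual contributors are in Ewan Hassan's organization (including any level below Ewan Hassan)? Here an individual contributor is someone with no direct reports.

1

The only person in Ewan Hassan's organization with no one reporting to them is Trent Kowalski. That is 1.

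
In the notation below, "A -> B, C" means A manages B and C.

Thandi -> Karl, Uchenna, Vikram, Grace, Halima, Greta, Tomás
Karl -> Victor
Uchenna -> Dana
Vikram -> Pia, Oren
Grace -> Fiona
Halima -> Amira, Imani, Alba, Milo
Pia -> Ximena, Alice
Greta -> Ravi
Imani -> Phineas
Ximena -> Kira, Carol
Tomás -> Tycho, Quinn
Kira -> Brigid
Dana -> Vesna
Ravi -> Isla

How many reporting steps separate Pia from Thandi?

Chain from Pia up to Thandi: Pia → Vikram → Thandi. That is 2 steps up, so Pia is 2 levels below Thandi.

2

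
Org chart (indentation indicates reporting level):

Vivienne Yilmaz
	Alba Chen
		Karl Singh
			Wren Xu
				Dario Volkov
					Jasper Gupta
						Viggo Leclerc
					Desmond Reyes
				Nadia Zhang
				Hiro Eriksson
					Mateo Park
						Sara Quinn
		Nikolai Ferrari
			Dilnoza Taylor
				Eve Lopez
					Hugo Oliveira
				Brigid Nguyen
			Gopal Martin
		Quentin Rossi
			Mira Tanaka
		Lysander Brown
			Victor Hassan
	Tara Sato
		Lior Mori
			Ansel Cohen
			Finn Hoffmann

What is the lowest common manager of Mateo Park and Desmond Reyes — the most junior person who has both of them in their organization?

Wren Xu

Mateo Park's chain of managers is Hiro Eriksson, Wren Xu, Karl Singh, Alba Chen, Vivienne Yilmaz. Desmond Reyes's chain of managers is Dario Volkov, Wren Xu, Karl Singh, Alba Chen, Vivienne Yilmaz. The first manager that appears in both chains is Wren Xu.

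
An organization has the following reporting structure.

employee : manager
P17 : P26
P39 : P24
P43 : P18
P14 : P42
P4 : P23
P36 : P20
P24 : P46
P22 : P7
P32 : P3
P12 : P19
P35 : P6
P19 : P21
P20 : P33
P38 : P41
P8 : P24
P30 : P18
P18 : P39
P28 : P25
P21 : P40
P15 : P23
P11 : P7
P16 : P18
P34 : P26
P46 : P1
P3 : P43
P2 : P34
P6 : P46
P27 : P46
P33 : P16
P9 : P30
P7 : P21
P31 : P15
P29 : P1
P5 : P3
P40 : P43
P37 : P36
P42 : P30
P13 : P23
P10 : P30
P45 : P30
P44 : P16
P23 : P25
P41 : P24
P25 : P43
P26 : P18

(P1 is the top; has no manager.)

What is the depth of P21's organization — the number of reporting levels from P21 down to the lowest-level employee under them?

2

The longest chain under P21 runs P21 → P7 → P22, which is 2 levels below P21.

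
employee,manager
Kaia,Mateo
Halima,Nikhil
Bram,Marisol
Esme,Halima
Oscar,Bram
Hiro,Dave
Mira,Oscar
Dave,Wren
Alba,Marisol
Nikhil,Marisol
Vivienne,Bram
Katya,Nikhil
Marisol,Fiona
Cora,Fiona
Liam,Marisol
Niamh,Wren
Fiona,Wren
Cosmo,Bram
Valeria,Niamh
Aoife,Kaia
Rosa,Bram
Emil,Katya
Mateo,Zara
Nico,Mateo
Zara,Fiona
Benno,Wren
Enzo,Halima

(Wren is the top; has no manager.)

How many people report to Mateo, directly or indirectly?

3

Mateo directly manages Kaia, Nico. Under Kaia: Aoife (1). Nico has no reports. So Mateo's organization is 2 direct reports plus everyone under them: 2 + 1 = 3.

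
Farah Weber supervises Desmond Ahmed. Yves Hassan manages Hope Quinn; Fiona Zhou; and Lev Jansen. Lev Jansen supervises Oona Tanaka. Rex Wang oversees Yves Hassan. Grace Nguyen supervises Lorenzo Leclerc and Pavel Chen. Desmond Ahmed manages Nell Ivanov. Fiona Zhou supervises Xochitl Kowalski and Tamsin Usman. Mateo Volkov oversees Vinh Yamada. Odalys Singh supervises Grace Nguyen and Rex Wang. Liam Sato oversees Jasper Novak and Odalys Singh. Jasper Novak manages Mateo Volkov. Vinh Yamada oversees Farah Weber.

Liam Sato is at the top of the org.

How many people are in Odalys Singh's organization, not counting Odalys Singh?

11

Odalys Singh directly manages Rex Wang, Grace Nguyen. Under Rex Wang: Yves Hassan, Lev Jansen, Oona Tanaka, Hope Quinn, Fiona Zhou, Tamsin Usman, Xochitl Kowalski (7). Under Grace Nguyen: Pavel Chen, Lorenzo Leclerc (2). So Odalys Singh's organization is 2 direct reports plus everyone under them: 8 + 3 = 11.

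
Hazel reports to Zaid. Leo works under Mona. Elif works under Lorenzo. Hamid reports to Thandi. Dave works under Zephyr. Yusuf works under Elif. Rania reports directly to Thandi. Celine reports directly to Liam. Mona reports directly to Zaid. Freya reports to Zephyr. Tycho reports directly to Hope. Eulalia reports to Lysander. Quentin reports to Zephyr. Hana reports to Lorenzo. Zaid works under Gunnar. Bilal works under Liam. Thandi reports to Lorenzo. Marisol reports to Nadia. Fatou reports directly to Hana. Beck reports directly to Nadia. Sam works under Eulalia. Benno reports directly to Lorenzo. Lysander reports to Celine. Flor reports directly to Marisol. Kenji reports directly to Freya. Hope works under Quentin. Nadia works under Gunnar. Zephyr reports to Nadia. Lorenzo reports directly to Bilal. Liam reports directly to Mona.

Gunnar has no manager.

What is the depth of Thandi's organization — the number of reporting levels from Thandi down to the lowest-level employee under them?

The longest chain under Thandi runs Thandi → Hamid, which is 1 level below Thandi.

1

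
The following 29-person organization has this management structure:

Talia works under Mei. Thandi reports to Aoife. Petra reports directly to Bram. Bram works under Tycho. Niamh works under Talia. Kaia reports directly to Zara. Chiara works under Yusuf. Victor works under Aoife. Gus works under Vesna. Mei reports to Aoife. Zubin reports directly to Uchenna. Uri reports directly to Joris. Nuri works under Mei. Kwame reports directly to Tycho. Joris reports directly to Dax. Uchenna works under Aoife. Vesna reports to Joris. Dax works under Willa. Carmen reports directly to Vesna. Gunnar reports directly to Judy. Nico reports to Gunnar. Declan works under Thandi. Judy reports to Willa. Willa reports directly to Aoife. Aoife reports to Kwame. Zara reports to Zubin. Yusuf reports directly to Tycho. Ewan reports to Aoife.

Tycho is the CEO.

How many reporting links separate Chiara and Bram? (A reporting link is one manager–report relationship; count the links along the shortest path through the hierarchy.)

3

Chiara is 2 levels below Tycho, and Bram is 1 level below Tycho (their lowest common manager). The shortest path runs up from Chiara to Tycho and back down to Bram: 2 + 1 = 3 links.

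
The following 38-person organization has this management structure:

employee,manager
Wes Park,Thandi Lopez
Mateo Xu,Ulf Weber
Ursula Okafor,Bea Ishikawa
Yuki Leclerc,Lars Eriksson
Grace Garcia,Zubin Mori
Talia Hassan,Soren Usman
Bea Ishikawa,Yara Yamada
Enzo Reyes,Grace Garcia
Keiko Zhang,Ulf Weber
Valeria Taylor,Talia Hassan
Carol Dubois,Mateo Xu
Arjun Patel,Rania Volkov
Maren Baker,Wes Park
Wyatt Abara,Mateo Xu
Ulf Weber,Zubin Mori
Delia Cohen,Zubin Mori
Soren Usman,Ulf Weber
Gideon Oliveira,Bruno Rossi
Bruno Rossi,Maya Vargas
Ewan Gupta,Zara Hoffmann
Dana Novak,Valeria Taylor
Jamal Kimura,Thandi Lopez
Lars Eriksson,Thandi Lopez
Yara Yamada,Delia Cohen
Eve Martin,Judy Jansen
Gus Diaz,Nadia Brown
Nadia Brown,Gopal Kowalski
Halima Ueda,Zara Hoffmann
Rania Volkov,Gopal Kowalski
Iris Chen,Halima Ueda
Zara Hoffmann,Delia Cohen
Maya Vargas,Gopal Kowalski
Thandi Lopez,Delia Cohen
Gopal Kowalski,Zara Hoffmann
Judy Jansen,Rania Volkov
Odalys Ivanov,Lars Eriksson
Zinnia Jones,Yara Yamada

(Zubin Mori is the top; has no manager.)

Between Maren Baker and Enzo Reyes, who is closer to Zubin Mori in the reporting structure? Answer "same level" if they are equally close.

Enzo Reyes

Maren Baker is 4 levels below Zubin Mori; Enzo Reyes is 2. Enzo Reyes is higher.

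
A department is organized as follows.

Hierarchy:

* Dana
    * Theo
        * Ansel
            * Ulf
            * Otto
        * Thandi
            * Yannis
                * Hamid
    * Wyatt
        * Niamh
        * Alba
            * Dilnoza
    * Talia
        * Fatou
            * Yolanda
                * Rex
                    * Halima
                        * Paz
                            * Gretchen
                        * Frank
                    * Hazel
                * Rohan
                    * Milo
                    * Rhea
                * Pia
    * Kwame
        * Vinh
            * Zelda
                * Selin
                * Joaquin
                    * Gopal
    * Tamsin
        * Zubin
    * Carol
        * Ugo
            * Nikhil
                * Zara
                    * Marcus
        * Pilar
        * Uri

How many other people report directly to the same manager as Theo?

Theo reports to Dana. Dana's other direct reports are Wyatt, Talia, Kwame, Tamsin, Carol — 5 peers.

5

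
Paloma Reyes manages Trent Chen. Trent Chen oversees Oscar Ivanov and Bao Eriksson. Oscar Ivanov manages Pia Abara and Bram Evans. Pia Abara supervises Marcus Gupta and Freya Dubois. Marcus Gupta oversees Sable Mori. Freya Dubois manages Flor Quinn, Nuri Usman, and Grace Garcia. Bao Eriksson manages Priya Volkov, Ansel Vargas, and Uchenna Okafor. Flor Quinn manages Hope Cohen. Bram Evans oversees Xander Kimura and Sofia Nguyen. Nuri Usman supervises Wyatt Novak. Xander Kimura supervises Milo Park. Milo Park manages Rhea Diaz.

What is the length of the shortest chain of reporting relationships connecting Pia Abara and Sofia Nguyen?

Pia Abara is 1 level below Oscar Ivanov, and Sofia Nguyen is 2 levels below Oscar Ivanov (their lowest common manager). The shortest path runs up from Pia Abara to Oscar Ivanov and back down to Sofia Nguyen: 1 + 2 = 3 links.

3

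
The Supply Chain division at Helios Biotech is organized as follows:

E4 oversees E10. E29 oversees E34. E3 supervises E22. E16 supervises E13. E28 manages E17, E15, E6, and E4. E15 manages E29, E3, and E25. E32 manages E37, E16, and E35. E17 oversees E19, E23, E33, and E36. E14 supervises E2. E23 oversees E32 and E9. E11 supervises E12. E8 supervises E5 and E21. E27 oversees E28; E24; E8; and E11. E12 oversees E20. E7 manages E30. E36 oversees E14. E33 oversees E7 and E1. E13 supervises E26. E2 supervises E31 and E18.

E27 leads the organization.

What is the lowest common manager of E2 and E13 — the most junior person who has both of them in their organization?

E2's chain of managers is E14, E36, E17, E28, E27. E13's chain of managers is E16, E32, E23, E17, E28, E27. The first manager that appears in both chains is E17.

E17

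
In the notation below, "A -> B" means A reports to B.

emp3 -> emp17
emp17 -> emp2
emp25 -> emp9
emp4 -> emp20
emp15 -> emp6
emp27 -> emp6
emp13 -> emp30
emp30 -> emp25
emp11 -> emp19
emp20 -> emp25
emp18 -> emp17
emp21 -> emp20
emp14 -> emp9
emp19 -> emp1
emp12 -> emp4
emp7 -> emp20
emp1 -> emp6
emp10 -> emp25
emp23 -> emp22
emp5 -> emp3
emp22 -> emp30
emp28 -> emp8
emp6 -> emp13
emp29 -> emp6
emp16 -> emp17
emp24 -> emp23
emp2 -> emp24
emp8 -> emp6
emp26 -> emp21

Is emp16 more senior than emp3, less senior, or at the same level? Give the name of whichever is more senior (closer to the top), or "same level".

same level

Both emp16 and emp3 are 8 levels below emp9.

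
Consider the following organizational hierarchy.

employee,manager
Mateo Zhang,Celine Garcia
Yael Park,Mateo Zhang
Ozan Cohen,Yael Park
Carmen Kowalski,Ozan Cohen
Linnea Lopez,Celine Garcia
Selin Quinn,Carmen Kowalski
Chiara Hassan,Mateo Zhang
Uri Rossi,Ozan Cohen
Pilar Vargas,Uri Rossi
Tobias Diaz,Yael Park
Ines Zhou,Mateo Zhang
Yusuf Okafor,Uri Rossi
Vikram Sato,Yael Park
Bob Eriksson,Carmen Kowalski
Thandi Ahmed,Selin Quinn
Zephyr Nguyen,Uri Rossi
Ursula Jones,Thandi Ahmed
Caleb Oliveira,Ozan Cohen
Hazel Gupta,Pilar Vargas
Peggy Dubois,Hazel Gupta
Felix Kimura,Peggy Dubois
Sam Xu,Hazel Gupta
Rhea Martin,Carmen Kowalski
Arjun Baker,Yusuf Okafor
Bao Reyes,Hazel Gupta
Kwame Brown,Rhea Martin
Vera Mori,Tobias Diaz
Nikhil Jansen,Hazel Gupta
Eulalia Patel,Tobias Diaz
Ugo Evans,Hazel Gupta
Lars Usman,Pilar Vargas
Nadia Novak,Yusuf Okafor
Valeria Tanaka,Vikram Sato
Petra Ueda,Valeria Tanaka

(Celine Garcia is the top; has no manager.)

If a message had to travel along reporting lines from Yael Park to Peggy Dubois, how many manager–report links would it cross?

Peggy Dubois is in Yael Park's organization: the chain from Peggy Dubois up to Yael Park is Peggy Dubois → Hazel Gupta → Pilar Vargas → Uri Rossi → Ozan Cohen → Yael Park, which is 5 links.

5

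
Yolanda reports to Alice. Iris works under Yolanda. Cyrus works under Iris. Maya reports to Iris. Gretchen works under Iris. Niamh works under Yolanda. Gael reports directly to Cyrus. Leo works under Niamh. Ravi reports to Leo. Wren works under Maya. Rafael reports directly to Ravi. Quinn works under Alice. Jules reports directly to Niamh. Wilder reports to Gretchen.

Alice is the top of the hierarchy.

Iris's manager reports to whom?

Alice

Iris reports to Yolanda, and Yolanda reports to Alice. So Iris's skip-level manager is Alice.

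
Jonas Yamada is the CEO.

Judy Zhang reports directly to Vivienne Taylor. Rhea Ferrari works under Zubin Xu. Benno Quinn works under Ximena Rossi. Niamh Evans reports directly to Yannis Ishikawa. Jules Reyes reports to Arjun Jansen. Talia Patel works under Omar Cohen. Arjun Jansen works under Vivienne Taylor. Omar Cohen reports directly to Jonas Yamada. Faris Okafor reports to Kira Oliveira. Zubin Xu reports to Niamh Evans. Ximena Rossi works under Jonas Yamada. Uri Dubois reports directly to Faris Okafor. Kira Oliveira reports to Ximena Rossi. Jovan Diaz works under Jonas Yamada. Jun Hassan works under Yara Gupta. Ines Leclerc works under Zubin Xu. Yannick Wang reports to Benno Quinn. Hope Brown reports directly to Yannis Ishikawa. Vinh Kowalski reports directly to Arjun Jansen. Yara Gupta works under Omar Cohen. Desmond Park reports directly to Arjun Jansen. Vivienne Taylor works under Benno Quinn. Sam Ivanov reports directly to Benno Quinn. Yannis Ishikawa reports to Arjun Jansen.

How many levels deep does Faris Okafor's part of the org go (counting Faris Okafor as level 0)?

1

The longest chain under Faris Okafor runs Faris Okafor → Uri Dubois, which is 1 level below Faris Okafor.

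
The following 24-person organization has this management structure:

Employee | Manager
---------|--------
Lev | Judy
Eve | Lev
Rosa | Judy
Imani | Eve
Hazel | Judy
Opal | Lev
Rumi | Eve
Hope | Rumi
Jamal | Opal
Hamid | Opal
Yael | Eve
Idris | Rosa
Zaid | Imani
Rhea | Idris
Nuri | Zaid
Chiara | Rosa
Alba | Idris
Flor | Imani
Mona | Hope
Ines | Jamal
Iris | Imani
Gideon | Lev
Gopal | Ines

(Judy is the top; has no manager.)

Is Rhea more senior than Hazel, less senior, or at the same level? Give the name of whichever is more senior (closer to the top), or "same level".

Hazel

Rhea is 3 levels below Judy; Hazel is 1. Hazel is higher.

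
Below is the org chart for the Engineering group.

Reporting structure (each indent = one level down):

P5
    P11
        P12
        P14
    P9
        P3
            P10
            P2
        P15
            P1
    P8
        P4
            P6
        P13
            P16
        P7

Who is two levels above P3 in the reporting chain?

P3 reports to P9, and P9 reports to P5. So P3's skip-level manager is P5.

P5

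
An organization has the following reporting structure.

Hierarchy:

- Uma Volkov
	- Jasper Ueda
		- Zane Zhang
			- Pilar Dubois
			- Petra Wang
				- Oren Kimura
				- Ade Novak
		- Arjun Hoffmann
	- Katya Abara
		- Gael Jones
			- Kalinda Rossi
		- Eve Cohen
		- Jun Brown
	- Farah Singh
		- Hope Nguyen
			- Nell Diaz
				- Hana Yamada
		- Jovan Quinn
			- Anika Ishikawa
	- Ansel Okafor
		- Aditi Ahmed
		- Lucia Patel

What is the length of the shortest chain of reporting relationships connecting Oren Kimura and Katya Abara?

Oren Kimura is 4 levels below Uma Volkov, and Katya Abara is 1 level below Uma Volkov (their lowest common manager). The shortest path runs up from Oren Kimura to Uma Volkov and back down to Katya Abara: 4 + 1 = 5 links.

5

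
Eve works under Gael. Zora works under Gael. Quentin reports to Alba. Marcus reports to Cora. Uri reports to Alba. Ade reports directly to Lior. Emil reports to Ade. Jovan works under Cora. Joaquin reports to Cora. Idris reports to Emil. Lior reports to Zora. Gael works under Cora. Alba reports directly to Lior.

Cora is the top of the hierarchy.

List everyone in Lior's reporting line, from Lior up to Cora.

Lior reports to Zora. Zora reports to Gael. Gael reports to Cora. Cora is at the top.

Lior -> Zora -> Gael -> Cora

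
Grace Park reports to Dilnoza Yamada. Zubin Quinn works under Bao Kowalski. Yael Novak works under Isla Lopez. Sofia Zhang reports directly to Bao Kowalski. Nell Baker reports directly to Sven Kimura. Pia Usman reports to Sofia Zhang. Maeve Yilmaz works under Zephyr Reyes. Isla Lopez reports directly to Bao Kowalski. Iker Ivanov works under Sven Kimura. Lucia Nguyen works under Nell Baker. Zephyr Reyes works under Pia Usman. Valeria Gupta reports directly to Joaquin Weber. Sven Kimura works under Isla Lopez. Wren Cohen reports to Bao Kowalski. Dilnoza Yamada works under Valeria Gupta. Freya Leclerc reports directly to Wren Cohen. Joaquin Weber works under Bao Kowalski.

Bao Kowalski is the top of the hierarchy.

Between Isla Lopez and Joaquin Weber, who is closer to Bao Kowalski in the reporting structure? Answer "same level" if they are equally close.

same level

Both Isla Lopez and Joaquin Weber are 1 level below Bao Kowalski.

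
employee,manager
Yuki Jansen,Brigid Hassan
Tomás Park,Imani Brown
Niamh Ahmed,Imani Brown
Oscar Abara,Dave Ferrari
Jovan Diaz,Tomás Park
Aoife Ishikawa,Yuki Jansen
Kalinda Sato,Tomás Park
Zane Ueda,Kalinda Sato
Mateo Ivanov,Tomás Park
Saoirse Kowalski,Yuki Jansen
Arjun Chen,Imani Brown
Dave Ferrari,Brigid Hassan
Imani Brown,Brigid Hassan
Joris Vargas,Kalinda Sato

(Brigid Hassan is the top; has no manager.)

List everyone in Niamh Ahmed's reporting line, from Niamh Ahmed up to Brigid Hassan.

Niamh Ahmed reports to Imani Brown. Imani Brown reports to Brigid Hassan. Brigid Hassan is at the top.

Niamh Ahmed -> Imani Brown -> Brigid Hassan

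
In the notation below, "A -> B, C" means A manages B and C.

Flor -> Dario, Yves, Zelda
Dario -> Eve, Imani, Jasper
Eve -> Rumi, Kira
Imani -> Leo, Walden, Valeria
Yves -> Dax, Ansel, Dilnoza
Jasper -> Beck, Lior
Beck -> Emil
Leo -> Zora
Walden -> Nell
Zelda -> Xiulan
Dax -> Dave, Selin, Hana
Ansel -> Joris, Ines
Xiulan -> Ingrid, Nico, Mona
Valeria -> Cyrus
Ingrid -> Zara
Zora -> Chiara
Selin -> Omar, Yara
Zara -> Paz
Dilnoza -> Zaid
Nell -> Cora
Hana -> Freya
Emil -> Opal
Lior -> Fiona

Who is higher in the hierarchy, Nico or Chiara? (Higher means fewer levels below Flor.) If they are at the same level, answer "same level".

Nico

Nico is 3 levels below Flor; Chiara is 5. Nico is higher.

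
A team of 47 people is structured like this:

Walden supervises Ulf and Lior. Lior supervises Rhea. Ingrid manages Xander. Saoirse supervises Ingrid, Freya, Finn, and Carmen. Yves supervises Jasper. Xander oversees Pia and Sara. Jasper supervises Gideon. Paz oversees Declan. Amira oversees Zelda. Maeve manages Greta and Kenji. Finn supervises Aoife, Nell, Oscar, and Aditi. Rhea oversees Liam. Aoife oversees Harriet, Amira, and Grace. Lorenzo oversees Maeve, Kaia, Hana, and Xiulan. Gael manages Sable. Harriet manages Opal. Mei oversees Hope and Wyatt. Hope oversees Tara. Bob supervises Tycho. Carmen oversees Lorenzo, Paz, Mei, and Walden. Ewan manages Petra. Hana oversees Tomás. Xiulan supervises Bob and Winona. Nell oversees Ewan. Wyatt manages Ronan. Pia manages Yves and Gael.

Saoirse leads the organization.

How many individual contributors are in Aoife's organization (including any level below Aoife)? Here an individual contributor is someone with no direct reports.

The people in Aoife's organization with no one reporting to them are Grace, Zelda, Opal. That is 3.

3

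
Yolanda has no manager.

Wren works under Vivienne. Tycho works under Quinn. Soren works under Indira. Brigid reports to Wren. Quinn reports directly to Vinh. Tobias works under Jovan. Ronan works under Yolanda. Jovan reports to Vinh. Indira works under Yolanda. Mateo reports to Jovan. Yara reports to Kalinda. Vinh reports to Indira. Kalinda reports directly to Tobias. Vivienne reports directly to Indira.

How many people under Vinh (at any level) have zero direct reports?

3

The people in Vinh's organization with no one reporting to them are Tycho, Mateo, Yara. That is 3.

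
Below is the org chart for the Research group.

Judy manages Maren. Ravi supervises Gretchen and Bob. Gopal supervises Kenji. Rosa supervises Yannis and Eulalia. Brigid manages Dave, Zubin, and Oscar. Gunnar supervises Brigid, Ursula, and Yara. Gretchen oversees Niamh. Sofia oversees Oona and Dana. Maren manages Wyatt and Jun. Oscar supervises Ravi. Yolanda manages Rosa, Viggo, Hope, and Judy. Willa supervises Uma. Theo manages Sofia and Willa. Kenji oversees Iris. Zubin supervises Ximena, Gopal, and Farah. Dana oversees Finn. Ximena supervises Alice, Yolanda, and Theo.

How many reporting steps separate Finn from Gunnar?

7

Chain from Finn up to Gunnar: Finn → Dana → Sofia → Theo → Ximena → Zubin → Brigid → Gunnar. That is 7 steps up, so Finn is 7 levels below Gunnar.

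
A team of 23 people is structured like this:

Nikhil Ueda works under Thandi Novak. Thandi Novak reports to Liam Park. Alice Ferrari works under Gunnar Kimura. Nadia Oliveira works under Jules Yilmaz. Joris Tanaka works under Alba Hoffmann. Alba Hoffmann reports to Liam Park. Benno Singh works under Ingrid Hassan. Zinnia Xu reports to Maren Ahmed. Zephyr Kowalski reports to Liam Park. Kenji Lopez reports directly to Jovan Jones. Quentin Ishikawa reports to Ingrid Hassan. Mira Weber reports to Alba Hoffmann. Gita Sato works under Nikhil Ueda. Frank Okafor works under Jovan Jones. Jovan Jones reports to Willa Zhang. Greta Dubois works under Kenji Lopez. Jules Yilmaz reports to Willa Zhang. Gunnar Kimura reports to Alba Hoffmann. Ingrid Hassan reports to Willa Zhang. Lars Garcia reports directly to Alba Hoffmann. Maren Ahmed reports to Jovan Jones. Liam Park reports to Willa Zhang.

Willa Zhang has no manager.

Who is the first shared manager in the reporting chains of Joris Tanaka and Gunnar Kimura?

Joris Tanaka's chain of managers is Alba Hoffmann, Liam Park, Willa Zhang. Gunnar Kimura's chain of managers is Alba Hoffmann, Liam Park, Willa Zhang. The first manager that appears in both chains is Alba Hoffmann.

Alba Hoffmann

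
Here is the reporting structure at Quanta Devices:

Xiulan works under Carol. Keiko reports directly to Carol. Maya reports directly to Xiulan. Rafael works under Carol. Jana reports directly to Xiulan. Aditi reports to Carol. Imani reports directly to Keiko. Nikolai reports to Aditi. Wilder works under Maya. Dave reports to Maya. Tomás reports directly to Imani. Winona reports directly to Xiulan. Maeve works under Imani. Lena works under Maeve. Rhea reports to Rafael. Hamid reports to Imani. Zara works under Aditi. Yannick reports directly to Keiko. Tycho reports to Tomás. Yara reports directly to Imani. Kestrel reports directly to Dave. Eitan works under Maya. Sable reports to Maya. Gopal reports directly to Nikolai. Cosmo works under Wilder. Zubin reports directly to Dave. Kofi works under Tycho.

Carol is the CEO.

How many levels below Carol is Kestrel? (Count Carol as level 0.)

Chain from Kestrel up to Carol: Kestrel → Dave → Maya → Xiulan → Carol. That is 4 steps up, so Kestrel is 4 levels below Carol.

4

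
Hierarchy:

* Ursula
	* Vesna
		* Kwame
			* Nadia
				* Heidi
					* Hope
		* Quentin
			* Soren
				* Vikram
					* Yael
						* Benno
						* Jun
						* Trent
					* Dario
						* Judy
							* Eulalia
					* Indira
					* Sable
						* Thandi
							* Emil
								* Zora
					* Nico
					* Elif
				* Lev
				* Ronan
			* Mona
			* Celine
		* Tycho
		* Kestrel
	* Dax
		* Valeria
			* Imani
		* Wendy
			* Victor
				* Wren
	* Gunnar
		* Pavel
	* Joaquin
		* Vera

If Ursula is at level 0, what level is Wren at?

4

Chain from Wren up to Ursula: Wren → Victor → Wendy → Dax → Ursula. That is 4 steps up, so Wren is 4 levels below Ursula.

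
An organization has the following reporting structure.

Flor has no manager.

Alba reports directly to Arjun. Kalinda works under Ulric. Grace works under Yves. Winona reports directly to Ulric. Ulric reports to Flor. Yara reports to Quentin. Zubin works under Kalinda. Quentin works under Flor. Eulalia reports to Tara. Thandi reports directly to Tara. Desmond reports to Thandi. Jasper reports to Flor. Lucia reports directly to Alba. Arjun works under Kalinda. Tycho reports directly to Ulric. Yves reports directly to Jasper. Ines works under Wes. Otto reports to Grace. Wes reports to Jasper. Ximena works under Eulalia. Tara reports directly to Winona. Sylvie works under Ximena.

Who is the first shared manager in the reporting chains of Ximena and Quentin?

Ximena's chain of managers is Eulalia, Tara, Winona, Ulric, Flor. Quentin's chain of managers is Flor. The first manager that appears in both chains is Flor.

Flor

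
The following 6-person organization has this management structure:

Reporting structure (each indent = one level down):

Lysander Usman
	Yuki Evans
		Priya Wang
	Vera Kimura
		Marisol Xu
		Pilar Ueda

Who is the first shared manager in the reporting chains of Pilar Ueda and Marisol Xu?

Pilar Ueda's chain of managers is Vera Kimura, Lysander Usman. Marisol Xu's chain of managers is Vera Kimura, Lysander Usman. The first manager that appears in both chains is Vera Kimura.

Vera Kimura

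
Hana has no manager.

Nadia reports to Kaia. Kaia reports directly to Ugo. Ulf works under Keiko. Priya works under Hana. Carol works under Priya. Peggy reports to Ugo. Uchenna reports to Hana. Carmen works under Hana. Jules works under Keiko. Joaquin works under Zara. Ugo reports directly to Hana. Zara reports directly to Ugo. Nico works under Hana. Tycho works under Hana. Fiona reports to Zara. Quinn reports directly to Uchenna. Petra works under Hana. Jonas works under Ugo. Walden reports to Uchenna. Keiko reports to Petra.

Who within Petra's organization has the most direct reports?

Keiko

Direct-report counts within Petra's organization: Petra has 1; Keiko has 2. The largest is 2, held by Keiko.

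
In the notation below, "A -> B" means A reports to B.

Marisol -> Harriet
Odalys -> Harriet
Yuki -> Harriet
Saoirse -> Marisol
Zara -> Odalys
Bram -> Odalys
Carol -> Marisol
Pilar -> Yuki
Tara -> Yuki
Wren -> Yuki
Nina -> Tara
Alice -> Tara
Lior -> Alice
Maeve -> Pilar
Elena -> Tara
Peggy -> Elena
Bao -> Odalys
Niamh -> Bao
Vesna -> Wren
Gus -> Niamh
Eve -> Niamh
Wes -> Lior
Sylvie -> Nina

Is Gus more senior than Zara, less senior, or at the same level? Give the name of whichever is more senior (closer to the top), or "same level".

Gus is 4 levels below Harriet; Zara is 2. Zara is higher.

Zara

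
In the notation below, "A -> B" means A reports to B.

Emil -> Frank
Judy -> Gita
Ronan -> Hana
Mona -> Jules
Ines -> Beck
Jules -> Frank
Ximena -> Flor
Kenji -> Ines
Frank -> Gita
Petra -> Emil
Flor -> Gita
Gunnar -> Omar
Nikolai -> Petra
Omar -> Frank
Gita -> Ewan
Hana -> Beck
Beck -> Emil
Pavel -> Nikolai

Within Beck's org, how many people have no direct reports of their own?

2

The people in Beck's organization with no one reporting to them are Kenji, Ronan. That is 2.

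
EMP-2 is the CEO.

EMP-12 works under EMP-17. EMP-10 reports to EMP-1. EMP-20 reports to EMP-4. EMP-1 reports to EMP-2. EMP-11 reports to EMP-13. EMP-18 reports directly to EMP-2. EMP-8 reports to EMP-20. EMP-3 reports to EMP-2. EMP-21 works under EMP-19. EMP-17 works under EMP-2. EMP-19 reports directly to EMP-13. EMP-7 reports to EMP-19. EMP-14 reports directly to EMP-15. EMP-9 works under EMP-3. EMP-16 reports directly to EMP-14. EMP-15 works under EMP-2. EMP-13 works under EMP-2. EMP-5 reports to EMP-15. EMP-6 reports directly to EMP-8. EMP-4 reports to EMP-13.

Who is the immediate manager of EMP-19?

EMP-19 reports directly to EMP-13.

EMP-13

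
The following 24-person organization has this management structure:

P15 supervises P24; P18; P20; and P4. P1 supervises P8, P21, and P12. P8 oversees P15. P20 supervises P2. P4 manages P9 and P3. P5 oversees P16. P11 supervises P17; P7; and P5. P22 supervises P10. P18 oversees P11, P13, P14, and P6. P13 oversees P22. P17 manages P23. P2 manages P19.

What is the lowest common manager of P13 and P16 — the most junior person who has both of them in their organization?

P13's chain of managers is P18, P15, P8, P1. P16's chain of managers is P5, P11, P18, P15, P8, P1. The first manager that appears in both chains is P18.

P18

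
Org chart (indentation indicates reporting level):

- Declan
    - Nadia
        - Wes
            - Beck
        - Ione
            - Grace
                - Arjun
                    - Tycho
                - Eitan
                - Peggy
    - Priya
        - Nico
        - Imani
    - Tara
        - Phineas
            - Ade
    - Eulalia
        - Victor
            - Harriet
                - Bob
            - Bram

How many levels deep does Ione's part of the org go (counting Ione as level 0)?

The longest chain under Ione runs Ione → Grace → Arjun → Tycho, which is 3 levels below Ione.

3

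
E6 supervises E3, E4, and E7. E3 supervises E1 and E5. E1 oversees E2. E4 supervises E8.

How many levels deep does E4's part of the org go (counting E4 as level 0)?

1

The longest chain under E4 runs E4 → E8, which is 1 level below E4.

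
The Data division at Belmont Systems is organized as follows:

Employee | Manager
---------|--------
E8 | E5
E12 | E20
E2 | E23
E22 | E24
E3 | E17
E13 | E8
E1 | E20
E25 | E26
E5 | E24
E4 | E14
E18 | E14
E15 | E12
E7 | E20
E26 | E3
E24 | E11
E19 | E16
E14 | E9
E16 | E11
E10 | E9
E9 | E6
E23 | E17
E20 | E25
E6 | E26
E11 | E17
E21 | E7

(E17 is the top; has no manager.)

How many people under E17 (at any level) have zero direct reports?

10

The people in E17's organization with no one reporting to them are E2, E13, E22, E19, E4, E18, E10, E1, E15, E21. That is 10.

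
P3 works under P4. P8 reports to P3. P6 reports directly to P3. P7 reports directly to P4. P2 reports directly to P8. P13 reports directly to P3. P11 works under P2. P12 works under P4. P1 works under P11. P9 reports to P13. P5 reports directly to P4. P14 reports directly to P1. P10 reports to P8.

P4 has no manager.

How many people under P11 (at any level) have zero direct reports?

The only person in P11's organization with no one reporting to them is P14. That is 1.

1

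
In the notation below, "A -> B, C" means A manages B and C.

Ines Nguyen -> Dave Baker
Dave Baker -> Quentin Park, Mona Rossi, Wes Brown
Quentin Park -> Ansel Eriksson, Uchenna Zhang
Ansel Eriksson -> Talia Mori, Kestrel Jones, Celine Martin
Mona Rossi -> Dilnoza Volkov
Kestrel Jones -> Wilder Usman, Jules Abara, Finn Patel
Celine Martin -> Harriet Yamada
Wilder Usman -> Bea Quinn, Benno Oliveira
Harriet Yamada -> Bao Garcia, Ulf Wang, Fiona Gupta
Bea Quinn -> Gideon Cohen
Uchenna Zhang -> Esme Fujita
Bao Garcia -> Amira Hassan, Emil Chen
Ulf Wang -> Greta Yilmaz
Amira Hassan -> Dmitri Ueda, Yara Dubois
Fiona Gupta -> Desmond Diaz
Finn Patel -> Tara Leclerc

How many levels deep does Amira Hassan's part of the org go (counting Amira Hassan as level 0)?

The longest chain under Amira Hassan runs Amira Hassan → Yara Dubois, which is 1 level below Amira Hassan.

1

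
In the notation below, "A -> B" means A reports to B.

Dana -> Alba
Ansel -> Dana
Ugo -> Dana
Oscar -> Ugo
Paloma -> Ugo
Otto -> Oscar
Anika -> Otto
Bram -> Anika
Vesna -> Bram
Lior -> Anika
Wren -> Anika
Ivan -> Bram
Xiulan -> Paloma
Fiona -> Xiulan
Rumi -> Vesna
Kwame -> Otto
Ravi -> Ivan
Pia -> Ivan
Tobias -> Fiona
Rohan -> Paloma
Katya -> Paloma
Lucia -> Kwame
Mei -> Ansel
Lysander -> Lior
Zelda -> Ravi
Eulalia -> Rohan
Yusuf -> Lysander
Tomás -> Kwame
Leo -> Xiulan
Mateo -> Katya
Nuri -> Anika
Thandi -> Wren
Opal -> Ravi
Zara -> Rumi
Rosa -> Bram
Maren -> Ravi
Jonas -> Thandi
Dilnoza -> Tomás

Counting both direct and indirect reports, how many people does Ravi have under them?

Ravi directly manages Zelda, Opal, Maren. Zelda has no reports. Opal has no reports. Maren has no reports. So Ravi's organization is 3 direct reports plus everyone under them: 1 + 1 + 1 = 3.

3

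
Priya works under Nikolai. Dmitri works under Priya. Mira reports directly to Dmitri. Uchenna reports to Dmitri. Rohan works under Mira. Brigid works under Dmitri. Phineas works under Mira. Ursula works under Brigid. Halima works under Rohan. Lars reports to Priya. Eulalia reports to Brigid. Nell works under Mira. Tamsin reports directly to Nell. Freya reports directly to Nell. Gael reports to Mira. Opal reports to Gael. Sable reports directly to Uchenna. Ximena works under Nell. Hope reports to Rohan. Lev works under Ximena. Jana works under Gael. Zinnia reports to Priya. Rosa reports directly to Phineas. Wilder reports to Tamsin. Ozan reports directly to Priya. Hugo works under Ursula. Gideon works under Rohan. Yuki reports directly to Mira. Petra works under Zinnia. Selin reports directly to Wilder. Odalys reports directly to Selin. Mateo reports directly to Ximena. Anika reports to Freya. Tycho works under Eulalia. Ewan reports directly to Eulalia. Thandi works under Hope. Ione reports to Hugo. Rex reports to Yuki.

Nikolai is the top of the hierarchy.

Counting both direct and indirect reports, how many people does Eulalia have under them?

2

Eulalia directly manages Tycho, Ewan. Tycho has no reports. Ewan has no reports. So Eulalia's organization is 2 direct reports plus everyone under them: 1 + 1 = 2.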